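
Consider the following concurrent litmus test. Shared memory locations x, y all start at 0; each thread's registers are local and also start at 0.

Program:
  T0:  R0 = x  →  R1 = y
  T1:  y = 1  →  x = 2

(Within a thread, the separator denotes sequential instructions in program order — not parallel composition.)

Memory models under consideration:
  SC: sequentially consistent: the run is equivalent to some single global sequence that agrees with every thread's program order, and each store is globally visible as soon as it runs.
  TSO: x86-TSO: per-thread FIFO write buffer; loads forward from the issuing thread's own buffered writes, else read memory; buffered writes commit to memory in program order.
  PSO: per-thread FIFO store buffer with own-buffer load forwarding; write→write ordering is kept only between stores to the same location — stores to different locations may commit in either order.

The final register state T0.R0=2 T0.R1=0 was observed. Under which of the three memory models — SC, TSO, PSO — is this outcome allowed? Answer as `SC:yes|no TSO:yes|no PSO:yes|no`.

SC:no TSO:no PSO:yes

outcome vector order: (T0.R0,T0.R1)
under SC → (0,0) (0,1) (2,1)
under TSO → (0,0) (0,1) (2,1)
under PSO → (0,0) (0,1) (2,0) (2,1)
target (2,0) ∈ {PSO}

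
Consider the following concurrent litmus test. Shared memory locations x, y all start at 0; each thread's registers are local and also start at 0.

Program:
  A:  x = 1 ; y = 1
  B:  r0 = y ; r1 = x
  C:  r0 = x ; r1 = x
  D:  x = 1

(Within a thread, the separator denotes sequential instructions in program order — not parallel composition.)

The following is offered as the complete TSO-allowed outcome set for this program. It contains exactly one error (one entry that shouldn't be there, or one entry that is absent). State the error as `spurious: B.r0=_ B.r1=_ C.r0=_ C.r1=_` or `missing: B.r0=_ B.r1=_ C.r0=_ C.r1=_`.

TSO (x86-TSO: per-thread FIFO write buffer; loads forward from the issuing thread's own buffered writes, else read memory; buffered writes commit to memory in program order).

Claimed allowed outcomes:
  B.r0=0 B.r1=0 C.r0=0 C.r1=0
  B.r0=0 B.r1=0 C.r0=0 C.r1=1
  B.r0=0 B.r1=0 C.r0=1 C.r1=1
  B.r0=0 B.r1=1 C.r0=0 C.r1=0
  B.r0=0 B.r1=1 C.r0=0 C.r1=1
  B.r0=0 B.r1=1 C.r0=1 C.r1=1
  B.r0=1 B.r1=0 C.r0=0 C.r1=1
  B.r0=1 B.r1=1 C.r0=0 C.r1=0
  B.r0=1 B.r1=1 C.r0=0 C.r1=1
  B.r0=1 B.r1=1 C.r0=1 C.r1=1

outcome vector order: (B.r0,B.r1,C.r0,C.r1)
TSO: 9 outcomes — {<0 0 0 0>; <0 0 0 1>; <0 0 1 1>; <0 1 0 0>; <0 1 0 1>; <0 1 1 1>; <1 1 0 0>; <1 1 0 1>; <1 1 1 1>}
claimed∖TSO = {<1 0 0 1>}

spurious: B.r0=1 B.r1=0 C.r0=0 C.r1=1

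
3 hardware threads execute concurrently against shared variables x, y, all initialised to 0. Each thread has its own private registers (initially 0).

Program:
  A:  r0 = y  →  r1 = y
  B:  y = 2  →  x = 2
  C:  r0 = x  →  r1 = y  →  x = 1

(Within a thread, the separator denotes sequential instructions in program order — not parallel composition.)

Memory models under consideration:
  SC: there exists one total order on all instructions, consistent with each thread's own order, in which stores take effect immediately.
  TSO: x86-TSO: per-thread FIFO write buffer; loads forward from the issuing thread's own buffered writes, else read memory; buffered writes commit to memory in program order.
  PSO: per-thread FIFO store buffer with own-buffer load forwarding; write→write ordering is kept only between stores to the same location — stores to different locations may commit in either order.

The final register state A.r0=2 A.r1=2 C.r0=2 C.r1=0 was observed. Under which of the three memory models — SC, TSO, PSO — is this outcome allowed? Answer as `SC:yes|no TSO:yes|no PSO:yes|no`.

SC:no TSO:no PSO:yes

outcome vector order: (A.r0,A.r1,C.r0,C.r1)
SC (9): <0 0 0 0>; <0 0 0 2>; <0 0 2 2>; <0 2 0 0>; <0 2 0 2>; <0 2 2 2>; <2 2 0 0>; <2 2 0 2>; <2 2 2 2>
TSO (9): <0 0 0 0>; <0 0 0 2>; <0 0 2 2>; <0 2 0 0>; <0 2 0 2>; <0 2 2 2>; <2 2 0 0>; <2 2 0 2>; <2 2 2 2>
PSO (12): <0 0 0 0>; <0 0 0 2>; <0 0 2 0>; <0 0 2 2>; <0 2 0 0>; <0 2 0 2>; <0 2 2 0>; <0 2 2 2>; <2 2 0 0>; <2 2 0 2>; <2 2 2 0>; <2 2 2 2>
target <2 2 2 0> ∈ {PSO}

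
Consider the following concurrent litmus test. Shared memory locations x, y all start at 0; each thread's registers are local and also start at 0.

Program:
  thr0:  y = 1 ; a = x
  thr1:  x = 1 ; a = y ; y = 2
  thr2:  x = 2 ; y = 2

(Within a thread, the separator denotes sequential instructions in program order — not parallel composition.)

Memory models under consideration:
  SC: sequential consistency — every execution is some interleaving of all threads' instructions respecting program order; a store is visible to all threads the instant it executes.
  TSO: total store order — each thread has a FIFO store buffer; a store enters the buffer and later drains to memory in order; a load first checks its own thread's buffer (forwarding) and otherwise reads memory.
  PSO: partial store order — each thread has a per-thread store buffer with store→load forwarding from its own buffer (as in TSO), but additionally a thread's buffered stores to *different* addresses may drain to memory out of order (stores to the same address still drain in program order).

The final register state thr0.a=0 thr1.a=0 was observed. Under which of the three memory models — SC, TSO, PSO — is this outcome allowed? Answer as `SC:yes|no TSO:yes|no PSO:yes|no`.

SC:no TSO:yes PSO:yes

outcome vector order: (thr0.a,thr1.a)
SC (8): (0,1), (0,2), (1,0), (1,1), (1,2), (2,0), (2,1), (2,2)
TSO (9): (0,0), (0,1), (0,2), (1,0), (1,1), (1,2), (2,0), (2,1), (2,2)
PSO (9): (0,0), (0,1), (0,2), (1,0), (1,1), (1,2), (2,0), (2,1), (2,2)
target (0,0) ∈ {TSO,PSO}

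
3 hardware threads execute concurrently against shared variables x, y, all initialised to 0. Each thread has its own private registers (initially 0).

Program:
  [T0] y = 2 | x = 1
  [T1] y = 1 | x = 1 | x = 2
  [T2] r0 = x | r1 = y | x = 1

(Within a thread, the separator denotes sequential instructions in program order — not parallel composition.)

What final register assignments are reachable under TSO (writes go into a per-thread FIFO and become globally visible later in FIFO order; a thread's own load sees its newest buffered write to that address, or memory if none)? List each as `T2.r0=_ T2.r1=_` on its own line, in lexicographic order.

outcome vector order: (T2.r0,T2.r1)
|TSO outcomes| = 7

T2.r0=0 T2.r1=0
T2.r0=0 T2.r1=1
T2.r0=0 T2.r1=2
T2.r0=1 T2.r1=1
T2.r0=1 T2.r1=2
T2.r0=2 T2.r1=1
T2.r0=2 T2.r1=2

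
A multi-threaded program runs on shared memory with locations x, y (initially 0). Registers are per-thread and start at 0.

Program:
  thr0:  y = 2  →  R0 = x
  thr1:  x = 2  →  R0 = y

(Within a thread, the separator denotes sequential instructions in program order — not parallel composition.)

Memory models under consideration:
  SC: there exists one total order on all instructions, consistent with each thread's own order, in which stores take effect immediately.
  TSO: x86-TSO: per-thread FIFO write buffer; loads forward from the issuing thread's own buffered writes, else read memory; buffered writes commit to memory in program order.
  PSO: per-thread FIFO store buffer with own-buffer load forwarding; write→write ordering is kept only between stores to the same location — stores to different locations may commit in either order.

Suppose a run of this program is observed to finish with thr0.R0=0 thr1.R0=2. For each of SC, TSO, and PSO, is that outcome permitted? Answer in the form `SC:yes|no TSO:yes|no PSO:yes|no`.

outcome vector order: (thr0.R0,thr1.R0)
under SC → <0 2>; <2 0>; <2 2>
under TSO → <0 0>; <0 2>; <2 0>; <2 2>
under PSO → <0 0>; <0 2>; <2 0>; <2 2>
target <0 2> ∈ {SC,TSO,PSO}

SC:yes TSO:yes PSO:yes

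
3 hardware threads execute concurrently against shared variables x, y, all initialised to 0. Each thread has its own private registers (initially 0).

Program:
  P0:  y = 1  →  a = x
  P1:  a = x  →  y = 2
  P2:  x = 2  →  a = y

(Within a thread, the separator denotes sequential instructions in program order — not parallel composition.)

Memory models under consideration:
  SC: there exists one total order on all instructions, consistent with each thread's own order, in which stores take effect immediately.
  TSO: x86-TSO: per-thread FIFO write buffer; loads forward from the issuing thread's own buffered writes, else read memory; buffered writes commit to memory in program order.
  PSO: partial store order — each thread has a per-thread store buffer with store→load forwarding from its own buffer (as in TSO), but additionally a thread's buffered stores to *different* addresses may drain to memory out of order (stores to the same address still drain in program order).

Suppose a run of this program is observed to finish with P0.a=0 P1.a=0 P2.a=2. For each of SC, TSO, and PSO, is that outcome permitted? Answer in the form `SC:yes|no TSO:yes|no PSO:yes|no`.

SC:yes TSO:yes PSO:yes

outcome vector order: (P0.a,P1.a,P2.a)
SC (10): <0 0 1> <0 0 2> <0 2 1> <0 2 2> <2 0 0> <2 0 1> <2 0 2> <2 2 0> <2 2 1> <2 2 2>
TSO (12): <0 0 0> <0 0 1> <0 0 2> <0 2 0> <0 2 1> <0 2 2> <2 0 0> <2 0 1> <2 0 2> <2 2 0> <2 2 1> <2 2 2>
PSO (12): <0 0 0> <0 0 1> <0 0 2> <0 2 0> <0 2 1> <0 2 2> <2 0 0> <2 0 1> <2 0 2> <2 2 0> <2 2 1> <2 2 2>
target <0 0 2> ∈ {SC,TSO,PSO}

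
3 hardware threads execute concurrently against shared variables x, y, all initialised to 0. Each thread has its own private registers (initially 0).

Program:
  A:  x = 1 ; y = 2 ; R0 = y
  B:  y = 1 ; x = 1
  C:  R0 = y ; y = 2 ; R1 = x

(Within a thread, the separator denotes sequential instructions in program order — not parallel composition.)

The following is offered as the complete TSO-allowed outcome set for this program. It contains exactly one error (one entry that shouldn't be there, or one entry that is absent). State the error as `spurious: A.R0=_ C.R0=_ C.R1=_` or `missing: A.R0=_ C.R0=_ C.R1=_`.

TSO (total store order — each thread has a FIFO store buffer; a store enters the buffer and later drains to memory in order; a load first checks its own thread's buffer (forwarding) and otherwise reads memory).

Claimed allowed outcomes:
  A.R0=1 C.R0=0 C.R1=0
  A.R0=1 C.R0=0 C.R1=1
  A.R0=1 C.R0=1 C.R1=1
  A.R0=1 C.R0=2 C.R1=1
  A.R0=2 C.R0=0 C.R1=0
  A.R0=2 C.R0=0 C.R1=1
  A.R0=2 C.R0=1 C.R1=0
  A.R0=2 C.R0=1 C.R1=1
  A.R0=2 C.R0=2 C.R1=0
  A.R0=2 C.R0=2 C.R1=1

outcome vector order: (A.R0,C.R0,C.R1)
TSO: 9 outcomes — {100; 101; 111; 121; 200; 201; 210; 211; 221}
claimed∖TSO = {220}

spurious: A.R0=2 C.R0=2 C.R1=0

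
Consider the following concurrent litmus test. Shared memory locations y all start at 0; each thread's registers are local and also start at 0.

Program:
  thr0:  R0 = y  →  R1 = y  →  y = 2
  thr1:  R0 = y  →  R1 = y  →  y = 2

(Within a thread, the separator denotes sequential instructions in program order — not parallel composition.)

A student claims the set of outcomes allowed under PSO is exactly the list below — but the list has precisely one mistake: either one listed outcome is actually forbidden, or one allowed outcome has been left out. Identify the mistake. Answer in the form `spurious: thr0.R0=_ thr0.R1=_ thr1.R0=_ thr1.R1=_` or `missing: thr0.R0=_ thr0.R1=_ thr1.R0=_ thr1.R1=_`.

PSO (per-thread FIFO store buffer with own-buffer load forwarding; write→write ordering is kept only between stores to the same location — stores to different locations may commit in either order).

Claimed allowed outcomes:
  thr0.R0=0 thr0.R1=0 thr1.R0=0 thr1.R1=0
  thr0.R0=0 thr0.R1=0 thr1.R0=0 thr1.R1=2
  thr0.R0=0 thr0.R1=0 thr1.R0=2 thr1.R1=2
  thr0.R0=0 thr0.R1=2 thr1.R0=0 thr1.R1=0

outcome vector order: (thr0.R0,thr0.R1,thr1.R0,thr1.R1)
[PSO] allowed = {0/0/0/0, 0/0/0/2, 0/0/2/2, 0/2/0/0, 2/2/0/0}
PSO∖claimed = {2/2/0/0}

missing: thr0.R0=2 thr0.R1=2 thr1.R0=0 thr1.R1=0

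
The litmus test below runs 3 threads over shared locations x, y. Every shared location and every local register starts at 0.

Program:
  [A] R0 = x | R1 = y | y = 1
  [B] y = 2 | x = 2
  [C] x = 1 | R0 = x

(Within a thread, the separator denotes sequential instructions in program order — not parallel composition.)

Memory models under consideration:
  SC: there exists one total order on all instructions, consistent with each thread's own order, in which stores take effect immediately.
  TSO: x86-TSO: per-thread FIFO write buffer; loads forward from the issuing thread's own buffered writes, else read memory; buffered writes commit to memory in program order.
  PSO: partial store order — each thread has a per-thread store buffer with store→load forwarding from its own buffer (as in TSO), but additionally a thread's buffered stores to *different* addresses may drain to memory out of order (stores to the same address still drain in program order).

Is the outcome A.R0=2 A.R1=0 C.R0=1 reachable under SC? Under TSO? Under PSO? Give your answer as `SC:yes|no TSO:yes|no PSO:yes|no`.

SC:no TSO:no PSO:yes

outcome vector order: (A.R0,A.R1,C.R0)
under SC → <0 0 1> <0 0 2> <0 2 1> <0 2 2> <1 0 1> <1 0 2> <1 2 1> <1 2 2> <2 2 1> <2 2 2>
under TSO → <0 0 1> <0 0 2> <0 2 1> <0 2 2> <1 0 1> <1 0 2> <1 2 1> <1 2 2> <2 2 1> <2 2 2>
under PSO → <0 0 1> <0 0 2> <0 2 1> <0 2 2> <1 0 1> <1 0 2> <1 2 1> <1 2 2> <2 0 1> <2 0 2> <2 2 1> <2 2 2>
target <2 0 1> ∈ {PSO}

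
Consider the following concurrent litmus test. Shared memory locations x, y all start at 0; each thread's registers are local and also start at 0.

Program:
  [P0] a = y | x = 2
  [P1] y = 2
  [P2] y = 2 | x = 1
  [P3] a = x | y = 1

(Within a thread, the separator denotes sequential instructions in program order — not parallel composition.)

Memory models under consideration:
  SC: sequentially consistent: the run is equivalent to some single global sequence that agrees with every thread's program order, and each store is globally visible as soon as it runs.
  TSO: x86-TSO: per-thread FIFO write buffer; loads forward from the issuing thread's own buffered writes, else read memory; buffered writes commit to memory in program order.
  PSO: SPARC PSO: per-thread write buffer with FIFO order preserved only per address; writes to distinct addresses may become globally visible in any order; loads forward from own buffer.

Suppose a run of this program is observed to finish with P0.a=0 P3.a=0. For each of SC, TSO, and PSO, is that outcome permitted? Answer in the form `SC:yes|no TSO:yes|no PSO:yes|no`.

SC:yes TSO:yes PSO:yes

outcome vector order: (P0.a,P3.a)
SC (8): 0/0, 0/1, 0/2, 1/0, 1/1, 2/0, 2/1, 2/2
TSO (8): 0/0, 0/1, 0/2, 1/0, 1/1, 2/0, 2/1, 2/2
PSO (8): 0/0, 0/1, 0/2, 1/0, 1/1, 2/0, 2/1, 2/2
target 0/0 ∈ {SC,TSO,PSO}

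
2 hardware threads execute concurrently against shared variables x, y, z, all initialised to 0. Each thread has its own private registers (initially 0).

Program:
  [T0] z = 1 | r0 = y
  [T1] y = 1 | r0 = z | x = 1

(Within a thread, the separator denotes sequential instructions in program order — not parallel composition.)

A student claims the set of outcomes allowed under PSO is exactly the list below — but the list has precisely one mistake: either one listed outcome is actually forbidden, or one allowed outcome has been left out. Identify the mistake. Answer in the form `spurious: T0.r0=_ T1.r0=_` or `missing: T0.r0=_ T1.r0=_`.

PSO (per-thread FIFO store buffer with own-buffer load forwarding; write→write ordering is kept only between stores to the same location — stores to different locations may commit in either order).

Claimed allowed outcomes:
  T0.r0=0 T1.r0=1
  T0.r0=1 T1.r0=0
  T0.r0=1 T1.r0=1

missing: T0.r0=0 T1.r0=0

outcome vector order: (T0.r0,T1.r0)
PSO (4): 00 01 10 11
PSO∖claimed = {00}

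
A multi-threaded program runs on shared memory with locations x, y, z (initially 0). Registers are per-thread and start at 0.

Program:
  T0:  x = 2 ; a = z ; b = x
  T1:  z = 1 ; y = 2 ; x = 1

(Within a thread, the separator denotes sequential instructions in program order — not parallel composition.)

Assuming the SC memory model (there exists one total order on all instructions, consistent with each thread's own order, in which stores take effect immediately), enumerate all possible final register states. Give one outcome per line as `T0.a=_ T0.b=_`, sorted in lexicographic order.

T0.a=0 T0.b=1
T0.a=0 T0.b=2
T0.a=1 T0.b=1
T0.a=1 T0.b=2

outcome vector order: (T0.a,T0.b)
|SC outcomes| = 4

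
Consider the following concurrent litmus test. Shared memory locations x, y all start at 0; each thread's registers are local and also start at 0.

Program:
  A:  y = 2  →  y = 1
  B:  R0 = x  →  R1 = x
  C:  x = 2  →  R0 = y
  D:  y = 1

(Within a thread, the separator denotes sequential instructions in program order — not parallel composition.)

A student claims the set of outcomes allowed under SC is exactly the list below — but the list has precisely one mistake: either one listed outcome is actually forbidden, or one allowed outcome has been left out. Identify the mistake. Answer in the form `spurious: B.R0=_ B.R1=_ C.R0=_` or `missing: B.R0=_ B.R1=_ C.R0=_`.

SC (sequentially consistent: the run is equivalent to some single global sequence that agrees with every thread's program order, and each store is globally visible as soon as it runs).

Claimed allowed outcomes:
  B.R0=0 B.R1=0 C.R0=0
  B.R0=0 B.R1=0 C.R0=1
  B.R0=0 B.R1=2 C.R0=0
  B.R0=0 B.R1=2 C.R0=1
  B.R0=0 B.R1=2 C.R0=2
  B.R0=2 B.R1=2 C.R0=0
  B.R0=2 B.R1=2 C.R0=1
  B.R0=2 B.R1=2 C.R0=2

missing: B.R0=0 B.R1=0 C.R0=2

outcome vector order: (B.R0,B.R1,C.R0)
SC (9): (0,0,0) (0,0,1) (0,0,2) (0,2,0) (0,2,1) (0,2,2) (2,2,0) (2,2,1) (2,2,2)
SC∖claimed = {(0,0,2)}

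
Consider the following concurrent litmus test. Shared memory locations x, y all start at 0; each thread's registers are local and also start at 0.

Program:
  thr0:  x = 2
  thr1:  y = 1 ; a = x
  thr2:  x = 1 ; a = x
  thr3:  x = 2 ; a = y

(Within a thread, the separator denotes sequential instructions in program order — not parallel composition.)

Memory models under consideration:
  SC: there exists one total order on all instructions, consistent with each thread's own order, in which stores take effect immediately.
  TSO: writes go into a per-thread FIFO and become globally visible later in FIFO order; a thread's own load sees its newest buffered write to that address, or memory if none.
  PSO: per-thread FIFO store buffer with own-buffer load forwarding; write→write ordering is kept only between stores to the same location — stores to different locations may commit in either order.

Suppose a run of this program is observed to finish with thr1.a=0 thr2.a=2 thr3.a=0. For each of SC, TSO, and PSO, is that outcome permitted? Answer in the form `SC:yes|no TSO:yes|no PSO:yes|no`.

SC:no TSO:yes PSO:yes

outcome vector order: (thr1.a,thr2.a,thr3.a)
SC: 10 outcomes — {<0 1 1> <0 2 1> <1 1 0> <1 1 1> <1 2 0> <1 2 1> <2 1 0> <2 1 1> <2 2 0> <2 2 1>}
TSO: 12 outcomes — {<0 1 0> <0 1 1> <0 2 0> <0 2 1> <1 1 0> <1 1 1> <1 2 0> <1 2 1> <2 1 0> <2 1 1> <2 2 0> <2 2 1>}
PSO: 12 outcomes — {<0 1 0> <0 1 1> <0 2 0> <0 2 1> <1 1 0> <1 1 1> <1 2 0> <1 2 1> <2 1 0> <2 1 1> <2 2 0> <2 2 1>}
target <0 2 0> ∈ {TSO,PSO}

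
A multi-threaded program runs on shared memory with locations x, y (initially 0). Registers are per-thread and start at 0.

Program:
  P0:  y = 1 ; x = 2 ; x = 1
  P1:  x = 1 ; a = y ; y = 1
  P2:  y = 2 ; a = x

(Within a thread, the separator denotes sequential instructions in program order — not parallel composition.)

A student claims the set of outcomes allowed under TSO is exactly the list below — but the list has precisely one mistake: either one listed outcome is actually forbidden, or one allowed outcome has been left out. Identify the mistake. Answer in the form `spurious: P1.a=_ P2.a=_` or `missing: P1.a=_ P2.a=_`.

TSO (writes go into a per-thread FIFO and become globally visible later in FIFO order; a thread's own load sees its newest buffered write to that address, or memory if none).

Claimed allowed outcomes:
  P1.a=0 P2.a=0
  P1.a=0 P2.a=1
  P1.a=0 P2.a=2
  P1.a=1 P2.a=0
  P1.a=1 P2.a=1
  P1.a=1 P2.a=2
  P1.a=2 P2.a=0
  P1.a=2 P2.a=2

outcome vector order: (P1.a,P2.a)
[TSO] allowed = {<0 0> <0 1> <0 2> <1 0> <1 1> <1 2> <2 0> <2 1> <2 2>}
TSO∖claimed = {<2 1>}

missing: P1.a=2 P2.a=1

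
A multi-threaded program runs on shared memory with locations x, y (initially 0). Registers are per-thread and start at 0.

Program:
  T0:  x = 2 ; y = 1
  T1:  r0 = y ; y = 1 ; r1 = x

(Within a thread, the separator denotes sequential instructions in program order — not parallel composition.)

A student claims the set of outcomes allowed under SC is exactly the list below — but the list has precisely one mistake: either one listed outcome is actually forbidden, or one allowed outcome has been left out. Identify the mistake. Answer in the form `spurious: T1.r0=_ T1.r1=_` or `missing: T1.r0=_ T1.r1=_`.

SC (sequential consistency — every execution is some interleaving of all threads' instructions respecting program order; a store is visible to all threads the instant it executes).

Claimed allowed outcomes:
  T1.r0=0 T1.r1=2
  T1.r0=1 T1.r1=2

missing: T1.r0=0 T1.r1=0

outcome vector order: (T1.r0,T1.r1)
SC: 3 outcomes — {00, 02, 12}
SC∖claimed = {00}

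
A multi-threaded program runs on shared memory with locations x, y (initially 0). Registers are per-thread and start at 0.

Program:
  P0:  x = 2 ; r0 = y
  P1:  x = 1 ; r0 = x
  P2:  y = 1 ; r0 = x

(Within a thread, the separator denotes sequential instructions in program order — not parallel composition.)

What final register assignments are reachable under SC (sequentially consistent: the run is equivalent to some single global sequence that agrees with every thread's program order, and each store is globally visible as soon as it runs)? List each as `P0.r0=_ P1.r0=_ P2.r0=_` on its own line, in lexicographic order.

P0.r0=0 P1.r0=1 P2.r0=1
P0.r0=0 P1.r0=1 P2.r0=2
P0.r0=0 P1.r0=2 P2.r0=2
P0.r0=1 P1.r0=1 P2.r0=0
P0.r0=1 P1.r0=1 P2.r0=1
P0.r0=1 P1.r0=1 P2.r0=2
P0.r0=1 P1.r0=2 P2.r0=0
P0.r0=1 P1.r0=2 P2.r0=1
P0.r0=1 P1.r0=2 P2.r0=2

outcome vector order: (P0.r0,P1.r0,P2.r0)
|SC outcomes| = 9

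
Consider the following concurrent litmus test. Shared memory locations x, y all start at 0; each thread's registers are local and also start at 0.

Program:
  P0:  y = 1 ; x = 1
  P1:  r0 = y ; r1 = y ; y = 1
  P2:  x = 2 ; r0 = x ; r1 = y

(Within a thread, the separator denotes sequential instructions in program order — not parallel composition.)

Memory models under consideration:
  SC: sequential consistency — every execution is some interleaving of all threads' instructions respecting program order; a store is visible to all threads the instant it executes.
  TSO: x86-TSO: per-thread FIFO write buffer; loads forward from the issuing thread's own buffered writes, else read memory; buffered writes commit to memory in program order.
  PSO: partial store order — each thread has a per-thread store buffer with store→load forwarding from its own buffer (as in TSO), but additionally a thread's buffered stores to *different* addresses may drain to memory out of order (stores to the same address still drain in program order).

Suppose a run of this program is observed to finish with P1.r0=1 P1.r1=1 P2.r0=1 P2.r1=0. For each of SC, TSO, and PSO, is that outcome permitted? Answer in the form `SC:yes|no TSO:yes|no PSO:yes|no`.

outcome vector order: (P1.r0,P1.r1,P2.r0,P2.r1)
[SC] allowed = {(0,0,1,1); (0,0,2,0); (0,0,2,1); (0,1,1,1); (0,1,2,0); (0,1,2,1); (1,1,1,1); (1,1,2,0); (1,1,2,1)}
[TSO] allowed = {(0,0,1,1); (0,0,2,0); (0,0,2,1); (0,1,1,1); (0,1,2,0); (0,1,2,1); (1,1,1,1); (1,1,2,0); (1,1,2,1)}
[PSO] allowed = {(0,0,1,0); (0,0,1,1); (0,0,2,0); (0,0,2,1); (0,1,1,0); (0,1,1,1); (0,1,2,0); (0,1,2,1); (1,1,1,0); (1,1,1,1); (1,1,2,0); (1,1,2,1)}
target (1,1,1,0) ∈ {PSO}

SC:no TSO:no PSO:yes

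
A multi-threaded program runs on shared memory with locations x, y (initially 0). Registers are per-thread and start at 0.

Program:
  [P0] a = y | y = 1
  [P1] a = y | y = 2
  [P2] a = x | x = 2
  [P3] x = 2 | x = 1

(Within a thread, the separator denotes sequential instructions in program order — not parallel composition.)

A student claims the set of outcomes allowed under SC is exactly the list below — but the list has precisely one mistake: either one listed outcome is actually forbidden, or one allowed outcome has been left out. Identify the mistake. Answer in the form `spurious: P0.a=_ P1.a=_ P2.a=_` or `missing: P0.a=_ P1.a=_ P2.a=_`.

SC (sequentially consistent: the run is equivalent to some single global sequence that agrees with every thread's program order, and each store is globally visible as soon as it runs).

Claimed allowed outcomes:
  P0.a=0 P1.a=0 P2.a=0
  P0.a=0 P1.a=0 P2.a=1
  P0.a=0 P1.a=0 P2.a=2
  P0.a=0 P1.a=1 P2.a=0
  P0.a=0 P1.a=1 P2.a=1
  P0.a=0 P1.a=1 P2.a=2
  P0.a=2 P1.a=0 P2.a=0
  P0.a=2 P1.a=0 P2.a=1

missing: P0.a=2 P1.a=0 P2.a=2

outcome vector order: (P0.a,P1.a,P2.a)
under SC → 000, 001, 002, 010, 011, 012, 200, 201, 202
SC∖claimed = {202}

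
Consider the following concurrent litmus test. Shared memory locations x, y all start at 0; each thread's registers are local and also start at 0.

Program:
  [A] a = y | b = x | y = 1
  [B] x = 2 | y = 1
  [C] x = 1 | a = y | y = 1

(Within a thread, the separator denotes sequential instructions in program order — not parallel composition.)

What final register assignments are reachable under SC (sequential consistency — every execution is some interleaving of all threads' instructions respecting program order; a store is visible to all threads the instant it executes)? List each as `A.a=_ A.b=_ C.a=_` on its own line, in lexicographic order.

A.a=0 A.b=0 C.a=0
A.a=0 A.b=0 C.a=1
A.a=0 A.b=1 C.a=0
A.a=0 A.b=1 C.a=1
A.a=0 A.b=2 C.a=0
A.a=0 A.b=2 C.a=1
A.a=1 A.b=1 C.a=0
A.a=1 A.b=1 C.a=1
A.a=1 A.b=2 C.a=0
A.a=1 A.b=2 C.a=1

outcome vector order: (A.a,A.b,C.a)
|SC outcomes| = 10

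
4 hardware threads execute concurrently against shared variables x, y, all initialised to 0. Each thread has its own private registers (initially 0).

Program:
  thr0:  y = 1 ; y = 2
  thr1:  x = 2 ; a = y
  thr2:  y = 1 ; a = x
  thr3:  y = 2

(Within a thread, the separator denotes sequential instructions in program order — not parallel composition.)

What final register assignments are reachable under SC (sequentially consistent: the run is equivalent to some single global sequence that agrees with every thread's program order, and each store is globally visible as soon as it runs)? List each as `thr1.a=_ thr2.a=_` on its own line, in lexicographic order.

outcome vector order: (thr1.a,thr2.a)
|SC outcomes| = 5

thr1.a=0 thr2.a=2
thr1.a=1 thr2.a=0
thr1.a=1 thr2.a=2
thr1.a=2 thr2.a=0
thr1.a=2 thr2.a=2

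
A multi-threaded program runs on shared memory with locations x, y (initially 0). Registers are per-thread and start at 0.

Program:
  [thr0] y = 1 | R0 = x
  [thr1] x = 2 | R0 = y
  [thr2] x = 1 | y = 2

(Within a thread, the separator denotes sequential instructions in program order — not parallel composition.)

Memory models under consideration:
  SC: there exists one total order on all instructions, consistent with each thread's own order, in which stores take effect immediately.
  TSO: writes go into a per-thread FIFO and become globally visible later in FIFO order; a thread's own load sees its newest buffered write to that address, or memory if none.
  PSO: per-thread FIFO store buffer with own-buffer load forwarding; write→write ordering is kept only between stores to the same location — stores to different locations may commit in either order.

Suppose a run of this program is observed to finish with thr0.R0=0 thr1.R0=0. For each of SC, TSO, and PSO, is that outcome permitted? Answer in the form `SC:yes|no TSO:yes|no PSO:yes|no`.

SC:no TSO:yes PSO:yes

outcome vector order: (thr0.R0,thr1.R0)
under SC → 0/1, 0/2, 1/0, 1/1, 1/2, 2/0, 2/1, 2/2
under TSO → 0/0, 0/1, 0/2, 1/0, 1/1, 1/2, 2/0, 2/1, 2/2
under PSO → 0/0, 0/1, 0/2, 1/0, 1/1, 1/2, 2/0, 2/1, 2/2
target 0/0 ∈ {TSO,PSO}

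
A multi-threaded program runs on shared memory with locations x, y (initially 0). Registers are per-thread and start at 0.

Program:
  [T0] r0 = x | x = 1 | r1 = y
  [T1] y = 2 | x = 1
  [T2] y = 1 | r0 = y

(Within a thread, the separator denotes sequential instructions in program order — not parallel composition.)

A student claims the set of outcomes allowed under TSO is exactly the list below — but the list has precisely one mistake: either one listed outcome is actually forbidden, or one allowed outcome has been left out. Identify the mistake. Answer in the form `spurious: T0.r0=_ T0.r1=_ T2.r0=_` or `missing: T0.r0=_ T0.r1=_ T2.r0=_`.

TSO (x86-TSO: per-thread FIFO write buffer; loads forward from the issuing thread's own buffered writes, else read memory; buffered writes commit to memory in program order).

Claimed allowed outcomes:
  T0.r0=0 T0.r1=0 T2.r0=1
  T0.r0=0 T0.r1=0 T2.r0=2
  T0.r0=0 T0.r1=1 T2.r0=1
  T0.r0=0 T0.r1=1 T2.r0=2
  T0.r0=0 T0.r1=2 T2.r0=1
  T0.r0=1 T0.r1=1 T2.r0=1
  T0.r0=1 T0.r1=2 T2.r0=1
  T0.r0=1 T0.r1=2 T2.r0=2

missing: T0.r0=0 T0.r1=2 T2.r0=2

outcome vector order: (T0.r0,T0.r1,T2.r0)
under TSO → 001 002 011 012 021 022 111 121 122
TSO∖claimed = {022}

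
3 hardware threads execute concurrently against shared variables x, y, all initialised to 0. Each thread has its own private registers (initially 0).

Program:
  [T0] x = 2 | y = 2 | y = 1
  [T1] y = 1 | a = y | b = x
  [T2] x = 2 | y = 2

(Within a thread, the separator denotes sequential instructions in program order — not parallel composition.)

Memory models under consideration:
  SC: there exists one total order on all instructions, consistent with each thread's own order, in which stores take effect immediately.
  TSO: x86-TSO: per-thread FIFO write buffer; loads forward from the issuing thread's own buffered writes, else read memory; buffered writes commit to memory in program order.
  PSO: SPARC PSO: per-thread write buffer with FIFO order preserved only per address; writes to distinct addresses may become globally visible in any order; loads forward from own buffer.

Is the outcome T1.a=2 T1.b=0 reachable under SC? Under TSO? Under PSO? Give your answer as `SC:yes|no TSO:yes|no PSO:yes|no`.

SC:no TSO:no PSO:yes

outcome vector order: (T1.a,T1.b)
under SC → 10; 12; 22
under TSO → 10; 12; 22
under PSO → 10; 12; 20; 22
target 20 ∈ {PSO}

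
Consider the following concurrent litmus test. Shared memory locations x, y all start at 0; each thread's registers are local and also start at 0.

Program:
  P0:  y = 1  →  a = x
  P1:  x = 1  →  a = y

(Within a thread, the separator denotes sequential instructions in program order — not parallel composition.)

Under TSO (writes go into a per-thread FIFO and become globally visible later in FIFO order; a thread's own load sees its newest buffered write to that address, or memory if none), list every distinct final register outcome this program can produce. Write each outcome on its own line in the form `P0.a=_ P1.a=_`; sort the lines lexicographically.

P0.a=0 P1.a=0
P0.a=0 P1.a=1
P0.a=1 P1.a=0
P0.a=1 P1.a=1

outcome vector order: (P0.a,P1.a)
|TSO outcomes| = 4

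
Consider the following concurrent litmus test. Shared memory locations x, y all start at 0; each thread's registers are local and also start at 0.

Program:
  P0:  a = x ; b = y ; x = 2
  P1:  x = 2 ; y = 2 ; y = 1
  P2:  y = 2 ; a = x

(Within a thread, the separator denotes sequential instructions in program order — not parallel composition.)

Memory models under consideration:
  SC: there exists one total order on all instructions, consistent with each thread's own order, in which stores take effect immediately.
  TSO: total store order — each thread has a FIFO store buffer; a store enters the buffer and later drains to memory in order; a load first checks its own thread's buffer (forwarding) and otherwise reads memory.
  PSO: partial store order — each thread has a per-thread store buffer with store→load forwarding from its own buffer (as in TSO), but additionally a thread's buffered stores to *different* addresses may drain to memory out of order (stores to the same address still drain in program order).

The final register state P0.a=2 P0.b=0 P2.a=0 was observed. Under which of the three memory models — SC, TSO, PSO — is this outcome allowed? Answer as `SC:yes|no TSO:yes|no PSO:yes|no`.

SC:no TSO:yes PSO:yes

outcome vector order: (P0.a,P0.b,P2.a)
[SC] allowed = {(0,0,0) (0,0,2) (0,1,0) (0,1,2) (0,2,0) (0,2,2) (2,0,2) (2,1,0) (2,1,2) (2,2,0) (2,2,2)}
[TSO] allowed = {(0,0,0) (0,0,2) (0,1,0) (0,1,2) (0,2,0) (0,2,2) (2,0,0) (2,0,2) (2,1,0) (2,1,2) (2,2,0) (2,2,2)}
[PSO] allowed = {(0,0,0) (0,0,2) (0,1,0) (0,1,2) (0,2,0) (0,2,2) (2,0,0) (2,0,2) (2,1,0) (2,1,2) (2,2,0) (2,2,2)}
target (2,0,0) ∈ {TSO,PSO}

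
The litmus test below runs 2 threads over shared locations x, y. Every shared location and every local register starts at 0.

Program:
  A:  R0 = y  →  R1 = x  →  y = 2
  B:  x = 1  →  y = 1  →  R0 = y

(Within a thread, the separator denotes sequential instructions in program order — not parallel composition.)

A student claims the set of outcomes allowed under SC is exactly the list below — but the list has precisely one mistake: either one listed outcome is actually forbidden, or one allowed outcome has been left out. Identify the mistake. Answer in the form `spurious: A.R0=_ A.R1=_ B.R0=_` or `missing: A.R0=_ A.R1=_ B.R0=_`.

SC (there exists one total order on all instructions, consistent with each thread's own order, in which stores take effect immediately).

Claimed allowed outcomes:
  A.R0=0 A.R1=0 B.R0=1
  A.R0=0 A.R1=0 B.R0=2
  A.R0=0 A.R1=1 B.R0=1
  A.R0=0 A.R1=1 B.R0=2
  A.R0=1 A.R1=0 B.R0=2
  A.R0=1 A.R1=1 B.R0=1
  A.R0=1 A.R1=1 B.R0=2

outcome vector order: (A.R0,A.R1,B.R0)
[SC] allowed = {0/0/1; 0/0/2; 0/1/1; 0/1/2; 1/1/1; 1/1/2}
claimed∖SC = {1/0/2}

spurious: A.R0=1 A.R1=0 B.R0=2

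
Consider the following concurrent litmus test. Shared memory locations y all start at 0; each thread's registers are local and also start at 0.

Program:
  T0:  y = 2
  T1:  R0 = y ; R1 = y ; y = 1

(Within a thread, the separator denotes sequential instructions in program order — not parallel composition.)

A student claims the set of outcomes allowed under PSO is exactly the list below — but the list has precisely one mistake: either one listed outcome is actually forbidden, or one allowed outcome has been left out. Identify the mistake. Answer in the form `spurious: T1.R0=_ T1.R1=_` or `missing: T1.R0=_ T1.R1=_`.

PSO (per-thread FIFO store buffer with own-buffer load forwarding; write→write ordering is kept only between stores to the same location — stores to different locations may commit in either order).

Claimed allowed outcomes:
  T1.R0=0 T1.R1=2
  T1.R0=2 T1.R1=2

outcome vector order: (T1.R0,T1.R1)
[PSO] allowed = {(0,0); (0,2); (2,2)}
PSO∖claimed = {(0,0)}

missing: T1.R0=0 T1.R1=0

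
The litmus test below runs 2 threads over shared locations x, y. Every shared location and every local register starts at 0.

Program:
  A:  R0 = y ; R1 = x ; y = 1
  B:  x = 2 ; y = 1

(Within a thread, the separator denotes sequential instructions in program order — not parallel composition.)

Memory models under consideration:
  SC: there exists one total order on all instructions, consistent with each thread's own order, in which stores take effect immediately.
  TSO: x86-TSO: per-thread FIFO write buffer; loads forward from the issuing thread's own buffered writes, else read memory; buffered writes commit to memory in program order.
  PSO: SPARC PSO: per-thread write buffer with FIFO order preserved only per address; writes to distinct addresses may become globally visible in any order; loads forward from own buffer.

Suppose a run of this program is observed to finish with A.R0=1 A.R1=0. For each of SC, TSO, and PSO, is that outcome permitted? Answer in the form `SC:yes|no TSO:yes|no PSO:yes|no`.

outcome vector order: (A.R0,A.R1)
[SC] allowed = {<0 0> <0 2> <1 2>}
[TSO] allowed = {<0 0> <0 2> <1 2>}
[PSO] allowed = {<0 0> <0 2> <1 0> <1 2>}
target <1 0> ∈ {PSO}

SC:no TSO:no PSO:yes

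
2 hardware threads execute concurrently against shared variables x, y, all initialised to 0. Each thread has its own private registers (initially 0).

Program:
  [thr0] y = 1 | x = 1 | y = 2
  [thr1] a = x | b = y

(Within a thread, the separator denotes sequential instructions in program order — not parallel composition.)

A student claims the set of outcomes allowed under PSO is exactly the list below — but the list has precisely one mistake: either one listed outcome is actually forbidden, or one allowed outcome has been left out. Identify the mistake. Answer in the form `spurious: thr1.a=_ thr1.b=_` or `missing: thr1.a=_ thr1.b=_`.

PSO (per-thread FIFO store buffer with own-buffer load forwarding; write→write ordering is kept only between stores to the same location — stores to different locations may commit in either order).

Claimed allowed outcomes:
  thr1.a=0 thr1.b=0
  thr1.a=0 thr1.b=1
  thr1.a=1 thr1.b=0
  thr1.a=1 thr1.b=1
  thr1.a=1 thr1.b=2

outcome vector order: (thr1.a,thr1.b)
PSO (6): 00; 01; 02; 10; 11; 12
PSO∖claimed = {02}

missing: thr1.a=0 thr1.b=2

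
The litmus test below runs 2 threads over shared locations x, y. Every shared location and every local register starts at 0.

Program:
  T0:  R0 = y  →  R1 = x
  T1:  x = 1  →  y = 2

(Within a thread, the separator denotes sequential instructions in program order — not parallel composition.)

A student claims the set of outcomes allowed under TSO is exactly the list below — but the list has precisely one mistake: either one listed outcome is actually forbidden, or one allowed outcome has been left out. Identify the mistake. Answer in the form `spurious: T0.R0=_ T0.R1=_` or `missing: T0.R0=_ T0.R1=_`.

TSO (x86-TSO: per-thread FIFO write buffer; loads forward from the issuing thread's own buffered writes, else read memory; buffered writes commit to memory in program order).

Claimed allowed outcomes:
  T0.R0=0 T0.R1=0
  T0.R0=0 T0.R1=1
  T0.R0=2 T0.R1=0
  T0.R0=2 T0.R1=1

outcome vector order: (T0.R0,T0.R1)
[TSO] allowed = {(0,0) (0,1) (2,1)}
claimed∖TSO = {(2,0)}

spurious: T0.R0=2 T0.R1=0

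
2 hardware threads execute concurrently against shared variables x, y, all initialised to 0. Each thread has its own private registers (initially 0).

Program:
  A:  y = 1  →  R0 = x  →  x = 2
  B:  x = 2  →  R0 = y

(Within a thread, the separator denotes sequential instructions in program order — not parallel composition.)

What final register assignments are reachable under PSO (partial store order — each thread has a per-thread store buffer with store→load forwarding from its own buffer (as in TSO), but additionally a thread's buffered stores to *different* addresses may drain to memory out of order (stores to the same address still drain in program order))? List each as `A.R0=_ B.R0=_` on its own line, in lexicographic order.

A.R0=0 B.R0=0
A.R0=0 B.R0=1
A.R0=2 B.R0=0
A.R0=2 B.R0=1

outcome vector order: (A.R0,B.R0)
|PSO outcomes| = 4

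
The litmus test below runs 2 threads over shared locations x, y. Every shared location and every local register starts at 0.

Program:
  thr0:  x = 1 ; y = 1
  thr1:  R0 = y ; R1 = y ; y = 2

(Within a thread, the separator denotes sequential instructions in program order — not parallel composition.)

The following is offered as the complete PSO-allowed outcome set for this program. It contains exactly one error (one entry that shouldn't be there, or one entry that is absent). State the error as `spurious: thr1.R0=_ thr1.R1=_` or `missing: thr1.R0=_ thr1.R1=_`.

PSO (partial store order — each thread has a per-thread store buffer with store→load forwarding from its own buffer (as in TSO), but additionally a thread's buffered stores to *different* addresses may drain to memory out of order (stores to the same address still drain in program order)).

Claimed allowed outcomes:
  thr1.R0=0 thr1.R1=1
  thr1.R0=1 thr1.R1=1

outcome vector order: (thr1.R0,thr1.R1)
[PSO] allowed = {(0,0), (0,1), (1,1)}
PSO∖claimed = {(0,0)}

missing: thr1.R0=0 thr1.R1=0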